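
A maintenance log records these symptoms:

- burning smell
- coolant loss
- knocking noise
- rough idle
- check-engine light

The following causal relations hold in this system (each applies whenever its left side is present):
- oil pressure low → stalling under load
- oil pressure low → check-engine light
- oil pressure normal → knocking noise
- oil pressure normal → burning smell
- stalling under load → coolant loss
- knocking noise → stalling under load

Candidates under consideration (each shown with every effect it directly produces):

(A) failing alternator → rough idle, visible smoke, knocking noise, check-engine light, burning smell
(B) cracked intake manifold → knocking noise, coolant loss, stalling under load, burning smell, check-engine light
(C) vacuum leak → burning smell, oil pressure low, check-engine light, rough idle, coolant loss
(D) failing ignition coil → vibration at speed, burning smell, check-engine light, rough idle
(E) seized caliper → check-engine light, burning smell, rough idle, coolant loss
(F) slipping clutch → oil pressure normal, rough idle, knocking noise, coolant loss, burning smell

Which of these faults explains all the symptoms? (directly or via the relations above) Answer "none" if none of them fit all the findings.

Testing each hypothesis:
(A) failing alternator — accounts for every observation (coolant loss by knocking noise → stalling under load → coolant loss)
(B) cracked intake manifold — does not account for rough idle
(C) vacuum leak — does not account for knocking noise
(D) failing ignition coil — does not account for coolant loss, knocking noise
(E) seized caliper — does not account for knocking noise
(F) slipping clutch — does not account for check-engine light
(A) is the only candidate with no mismatches.

A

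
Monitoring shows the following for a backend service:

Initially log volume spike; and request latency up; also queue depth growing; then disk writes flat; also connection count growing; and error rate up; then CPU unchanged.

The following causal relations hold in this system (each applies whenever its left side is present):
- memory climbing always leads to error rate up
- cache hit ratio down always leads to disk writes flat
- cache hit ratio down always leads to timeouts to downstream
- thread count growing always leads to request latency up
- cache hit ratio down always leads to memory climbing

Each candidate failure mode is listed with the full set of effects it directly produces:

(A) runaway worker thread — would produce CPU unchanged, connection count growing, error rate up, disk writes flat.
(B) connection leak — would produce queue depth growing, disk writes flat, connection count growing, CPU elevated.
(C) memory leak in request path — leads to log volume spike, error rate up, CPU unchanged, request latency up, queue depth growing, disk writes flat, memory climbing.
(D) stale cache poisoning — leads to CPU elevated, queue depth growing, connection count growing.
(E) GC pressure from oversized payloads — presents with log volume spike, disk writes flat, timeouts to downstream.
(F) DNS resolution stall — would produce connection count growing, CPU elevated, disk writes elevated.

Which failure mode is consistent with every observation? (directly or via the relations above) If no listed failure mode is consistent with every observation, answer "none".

Checking each candidate against the observations:
(A) runaway worker thread — log volume spike ✗; request latency up ✗; queue depth growing ✗; disk writes flat ✓; connection count growing ✓; error rate up ✓; CPU unchanged ✓
(B) connection leak — log volume spike ✗; request latency up ✗; queue depth growing ✓; disk writes flat ✓; connection count growing ✓; error rate up ✗; CPU unchanged ✗
(C) memory leak in request path — does not account for connection count growing
(D) stale cache poisoning — fails on log volume spike, request latency up, disk writes flat, error rate up, CPU unchanged (predicts CPU elevated, not CPU unchanged)
(E) GC pressure from oversized payloads — does not account for request latency up, queue depth growing, connection count growing, error rate up, CPU unchanged
(F) DNS resolution stall — log volume spike ✗; request latency up ✗; queue depth growing ✗; disk writes flat ✗; connection count growing ✓; error rate up ✗; CPU unchanged ✗
None of the listed candidates fits everything.

none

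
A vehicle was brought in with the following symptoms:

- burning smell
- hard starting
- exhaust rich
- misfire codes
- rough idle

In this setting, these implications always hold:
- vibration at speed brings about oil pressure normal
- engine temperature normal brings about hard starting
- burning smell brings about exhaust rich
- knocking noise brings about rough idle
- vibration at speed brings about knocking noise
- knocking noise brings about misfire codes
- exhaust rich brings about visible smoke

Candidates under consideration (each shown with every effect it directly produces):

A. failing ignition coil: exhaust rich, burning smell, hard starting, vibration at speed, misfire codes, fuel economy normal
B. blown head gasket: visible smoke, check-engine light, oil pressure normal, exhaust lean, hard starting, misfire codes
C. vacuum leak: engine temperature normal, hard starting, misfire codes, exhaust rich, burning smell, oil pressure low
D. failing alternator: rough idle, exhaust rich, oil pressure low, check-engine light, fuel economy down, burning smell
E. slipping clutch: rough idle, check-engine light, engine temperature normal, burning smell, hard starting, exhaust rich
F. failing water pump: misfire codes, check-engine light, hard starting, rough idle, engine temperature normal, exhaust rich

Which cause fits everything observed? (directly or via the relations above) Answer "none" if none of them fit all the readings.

A

Testing each hypothesis:
(A) failing ignition coil — burning smell yes; hard starting yes; exhaust rich yes; misfire codes yes; rough idle yes (through vibration at speed → knocking noise → rough idle)
(B) blown head gasket — burning smell NO; hard starting yes; exhaust rich NO; misfire codes yes; rough idle NO
(C) vacuum leak — does not account for rough idle
(D) failing alternator — burning smell yes; hard starting NO; exhaust rich yes; misfire codes NO; rough idle yes
(E) slipping clutch — burning smell yes; hard starting yes; exhaust rich yes; misfire codes NO; rough idle yes
(F) failing water pump — burning smell NO; hard starting yes; exhaust rich yes; misfire codes yes; rough idle yes
(A) alone accounts for all the evidence.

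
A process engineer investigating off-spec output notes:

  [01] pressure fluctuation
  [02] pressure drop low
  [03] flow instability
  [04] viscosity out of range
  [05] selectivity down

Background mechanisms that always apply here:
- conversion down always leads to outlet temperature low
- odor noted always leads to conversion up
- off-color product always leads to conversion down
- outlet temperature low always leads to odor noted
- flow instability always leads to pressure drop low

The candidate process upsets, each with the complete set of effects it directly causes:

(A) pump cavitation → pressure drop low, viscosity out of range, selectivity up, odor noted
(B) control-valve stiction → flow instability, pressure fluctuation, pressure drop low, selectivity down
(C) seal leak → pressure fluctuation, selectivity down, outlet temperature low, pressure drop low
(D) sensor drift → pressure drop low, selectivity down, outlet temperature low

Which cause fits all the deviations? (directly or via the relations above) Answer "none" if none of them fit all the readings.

Per-candidate check:
(A) pump cavitation — fails on pressure fluctuation, flow instability, selectivity down (predicts selectivity up, not selectivity down)
(B) control-valve stiction — does not account for viscosity out of range
(C) seal leak — pressure fluctuation yes; pressure drop low yes; flow instability NO; viscosity out of range NO; selectivity down yes
(D) sensor drift — pressure fluctuation NO; pressure drop low yes; flow instability NO; viscosity out of range NO; selectivity down yes
None of the listed candidates fits everything.

none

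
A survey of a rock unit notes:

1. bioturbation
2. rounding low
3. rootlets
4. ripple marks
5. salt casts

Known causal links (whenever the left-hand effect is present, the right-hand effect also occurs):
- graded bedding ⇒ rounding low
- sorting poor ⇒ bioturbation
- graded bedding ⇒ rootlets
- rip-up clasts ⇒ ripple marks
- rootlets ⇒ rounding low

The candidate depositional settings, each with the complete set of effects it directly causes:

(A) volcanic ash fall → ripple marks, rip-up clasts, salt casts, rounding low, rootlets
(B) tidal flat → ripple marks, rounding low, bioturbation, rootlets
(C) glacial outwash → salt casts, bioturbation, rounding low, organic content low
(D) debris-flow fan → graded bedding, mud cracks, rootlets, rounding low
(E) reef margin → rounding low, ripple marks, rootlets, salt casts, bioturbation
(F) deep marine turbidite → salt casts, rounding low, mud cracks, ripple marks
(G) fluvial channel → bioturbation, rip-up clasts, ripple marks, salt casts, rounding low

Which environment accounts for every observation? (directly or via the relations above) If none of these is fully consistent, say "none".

E

Checking each candidate against the observations:
(A) volcanic ash fall — bioturbation ✗; rounding low ✓; rootlets ✓; ripple marks ✓; salt casts ✓
(B) tidal flat — bioturbation ✓; rounding low ✓; rootlets ✓; ripple marks ✓; salt casts ✗
(C) glacial outwash — bioturbation ✓; rounding low ✓; rootlets ✗; ripple marks ✗; salt casts ✓
(D) debris-flow fan — bioturbation ✗; rounding low ✓; rootlets ✓; ripple marks ✗; salt casts ✗
(E) reef margin — bioturbation ✓; rounding low ✓; rootlets ✓; ripple marks ✓; salt casts ✓
(F) deep marine turbidite — bioturbation ✗; rounding low ✓; rootlets ✗; ripple marks ✓; salt casts ✓
(G) fluvial channel — bioturbation ✓; rounding low ✓; rootlets ✗; ripple marks ✓; salt casts ✓
Only (E) is consistent with every observation.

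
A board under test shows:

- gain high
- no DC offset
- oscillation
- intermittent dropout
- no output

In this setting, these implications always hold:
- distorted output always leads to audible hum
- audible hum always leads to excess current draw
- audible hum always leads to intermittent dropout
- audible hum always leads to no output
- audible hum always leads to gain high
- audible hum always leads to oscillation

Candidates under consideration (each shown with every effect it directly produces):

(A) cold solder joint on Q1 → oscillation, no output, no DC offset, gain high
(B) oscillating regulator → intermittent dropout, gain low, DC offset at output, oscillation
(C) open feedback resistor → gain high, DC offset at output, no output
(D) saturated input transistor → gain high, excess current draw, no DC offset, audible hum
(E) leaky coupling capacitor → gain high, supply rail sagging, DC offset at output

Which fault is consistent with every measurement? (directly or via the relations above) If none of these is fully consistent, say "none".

D

For each candidate, compare predicted effects to what was observed:
(A) cold solder joint on Q1 — gain high yes; no DC offset yes; oscillation yes; intermittent dropout NO; no output yes
(B) oscillating regulator — gain high NO; no DC offset NO; oscillation yes; intermittent dropout yes; no output NO
(C) open feedback resistor — fails on no DC offset, oscillation, intermittent dropout (predicts DC offset at output, not no DC offset)
(D) saturated input transistor — gain high yes; no DC offset yes; oscillation yes (via audible hum → oscillation); intermittent dropout yes (via audible hum → intermittent dropout); no output yes (via audible hum → no output)
(E) leaky coupling capacitor — fails on no DC offset, oscillation, intermittent dropout, no output (predicts DC offset at output, not no DC offset)
(D) alone accounts for all the evidence.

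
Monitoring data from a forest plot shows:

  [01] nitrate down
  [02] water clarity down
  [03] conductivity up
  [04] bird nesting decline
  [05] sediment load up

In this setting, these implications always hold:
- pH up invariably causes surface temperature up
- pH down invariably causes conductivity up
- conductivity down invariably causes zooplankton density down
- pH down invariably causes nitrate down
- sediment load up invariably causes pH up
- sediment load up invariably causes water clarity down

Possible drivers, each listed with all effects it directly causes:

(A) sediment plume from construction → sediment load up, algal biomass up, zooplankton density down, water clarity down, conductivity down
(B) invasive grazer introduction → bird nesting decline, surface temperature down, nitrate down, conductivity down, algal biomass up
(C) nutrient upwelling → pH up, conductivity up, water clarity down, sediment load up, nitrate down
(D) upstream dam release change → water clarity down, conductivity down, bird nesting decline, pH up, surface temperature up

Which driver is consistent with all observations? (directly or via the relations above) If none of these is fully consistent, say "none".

Checking each candidate against the observations:
(A) sediment plume from construction — nitrate down -; water clarity down +; conductivity up -; bird nesting decline -; sediment load up +
(B) invasive grazer introduction — fails on water clarity down, conductivity up, sediment load up (predicts conductivity down, not conductivity up)
(C) nutrient upwelling — does not account for bird nesting decline
(D) upstream dam release change — fails on nitrate down, conductivity up, sediment load up (predicts conductivity down, not conductivity up)
Every candidate fails on at least one observation.

none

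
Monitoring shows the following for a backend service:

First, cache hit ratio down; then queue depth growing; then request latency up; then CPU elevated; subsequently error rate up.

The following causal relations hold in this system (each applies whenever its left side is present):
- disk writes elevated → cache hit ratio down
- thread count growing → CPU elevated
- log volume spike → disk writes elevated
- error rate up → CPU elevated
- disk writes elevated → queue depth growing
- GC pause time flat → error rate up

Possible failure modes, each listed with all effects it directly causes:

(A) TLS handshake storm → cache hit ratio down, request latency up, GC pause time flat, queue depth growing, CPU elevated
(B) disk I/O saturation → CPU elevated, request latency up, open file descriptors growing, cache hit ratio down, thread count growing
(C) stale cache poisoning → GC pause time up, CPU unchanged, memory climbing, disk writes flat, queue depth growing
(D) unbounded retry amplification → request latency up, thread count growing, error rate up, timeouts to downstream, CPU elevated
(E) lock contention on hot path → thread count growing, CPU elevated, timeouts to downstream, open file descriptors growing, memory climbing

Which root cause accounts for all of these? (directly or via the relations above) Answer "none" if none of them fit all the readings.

Per-candidate check:
(A) TLS handshake storm — accounts for every observation (error rate up by GC pause time flat → error rate up)
(B) disk I/O saturation — does not account for queue depth growing, error rate up
(C) stale cache poisoning — fails on cache hit ratio down, request latency up, CPU elevated, error rate up (predicts CPU unchanged, not CPU elevated)
(D) unbounded retry amplification — cache hit ratio down NO; queue depth growing NO; request latency up yes; CPU elevated yes; error rate up yes
(E) lock contention on hot path — cache hit ratio down NO; queue depth growing NO; request latency up NO; CPU elevated yes; error rate up NO
(A) is the only candidate with no mismatches.

A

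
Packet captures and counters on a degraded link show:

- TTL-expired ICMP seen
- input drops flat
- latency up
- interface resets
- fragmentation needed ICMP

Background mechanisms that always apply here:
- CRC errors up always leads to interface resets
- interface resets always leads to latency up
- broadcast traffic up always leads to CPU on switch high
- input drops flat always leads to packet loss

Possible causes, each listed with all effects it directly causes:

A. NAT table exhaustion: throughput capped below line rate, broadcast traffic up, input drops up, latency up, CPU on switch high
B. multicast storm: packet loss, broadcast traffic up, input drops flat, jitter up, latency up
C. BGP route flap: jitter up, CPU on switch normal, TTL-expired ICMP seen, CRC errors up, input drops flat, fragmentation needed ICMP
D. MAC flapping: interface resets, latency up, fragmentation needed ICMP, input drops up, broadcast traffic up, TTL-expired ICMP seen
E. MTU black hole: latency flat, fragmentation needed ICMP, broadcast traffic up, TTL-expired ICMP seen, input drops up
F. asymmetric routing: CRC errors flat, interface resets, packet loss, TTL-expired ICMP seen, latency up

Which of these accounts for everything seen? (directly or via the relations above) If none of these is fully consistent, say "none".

C

Checking each candidate against the observations:
(A) NAT table exhaustion — fails on TTL-expired ICMP seen, input drops flat, interface resets, fragmentation needed ICMP (predicts input drops up, not input drops flat)
(B) multicast storm — TTL-expired ICMP seen miss; input drops flat match; latency up match; interface resets miss; fragmentation needed ICMP miss
(C) BGP route flap — TTL-expired ICMP seen match; input drops flat match; latency up match (through CRC errors up → interface resets → latency up); interface resets match (through CRC errors up → interface resets); fragmentation needed ICMP match
(D) MAC flapping — TTL-expired ICMP seen match; input drops flat miss; latency up match; interface resets match; fragmentation needed ICMP match
(E) MTU black hole — TTL-expired ICMP seen match; input drops flat miss; latency up miss; interface resets miss; fragmentation needed ICMP match
(F) asymmetric routing — TTL-expired ICMP seen match; input drops flat miss; latency up match; interface resets match; fragmentation needed ICMP miss
Only (C) is consistent with every observation.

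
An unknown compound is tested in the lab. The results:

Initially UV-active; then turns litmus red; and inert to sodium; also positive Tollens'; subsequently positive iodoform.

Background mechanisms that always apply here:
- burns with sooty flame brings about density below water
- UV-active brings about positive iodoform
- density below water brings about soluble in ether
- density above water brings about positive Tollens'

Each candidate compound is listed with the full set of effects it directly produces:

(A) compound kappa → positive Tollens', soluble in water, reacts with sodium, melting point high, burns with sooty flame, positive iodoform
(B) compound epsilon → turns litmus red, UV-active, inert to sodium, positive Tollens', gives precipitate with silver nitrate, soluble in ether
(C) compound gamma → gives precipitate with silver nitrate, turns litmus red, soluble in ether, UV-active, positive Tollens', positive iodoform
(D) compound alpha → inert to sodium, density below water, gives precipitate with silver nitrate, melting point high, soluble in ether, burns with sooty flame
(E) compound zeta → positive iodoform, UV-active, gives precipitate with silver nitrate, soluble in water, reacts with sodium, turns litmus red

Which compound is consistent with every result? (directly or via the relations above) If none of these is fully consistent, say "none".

Per-candidate check:
(A) compound kappa — UV-active miss; turns litmus red miss; inert to sodium miss; positive Tollens' match; positive iodoform match
(B) compound epsilon — UV-active match; turns litmus red match; inert to sodium match; positive Tollens' match; positive iodoform match (via UV-active → positive iodoform)
(C) compound gamma — UV-active match; turns litmus red match; inert to sodium miss; positive Tollens' match; positive iodoform match
(D) compound alpha — UV-active miss; turns litmus red miss; inert to sodium match; positive Tollens' miss; positive iodoform miss
(E) compound zeta — UV-active match; turns litmus red match; inert to sodium miss; positive Tollens' miss; positive iodoform match
(B) is the only candidate with no mismatches.

B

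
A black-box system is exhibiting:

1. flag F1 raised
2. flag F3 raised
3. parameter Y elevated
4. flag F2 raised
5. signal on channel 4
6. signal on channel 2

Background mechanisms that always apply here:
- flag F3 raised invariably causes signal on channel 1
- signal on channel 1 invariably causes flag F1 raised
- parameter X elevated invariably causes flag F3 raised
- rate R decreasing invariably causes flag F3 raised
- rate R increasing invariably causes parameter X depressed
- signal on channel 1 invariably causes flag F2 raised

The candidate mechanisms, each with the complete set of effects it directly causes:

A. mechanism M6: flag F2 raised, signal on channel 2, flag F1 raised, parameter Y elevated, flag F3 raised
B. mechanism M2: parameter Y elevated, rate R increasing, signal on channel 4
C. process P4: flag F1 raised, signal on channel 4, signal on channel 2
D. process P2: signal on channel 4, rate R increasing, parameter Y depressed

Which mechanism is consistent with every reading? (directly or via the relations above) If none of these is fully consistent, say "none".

none

Checking each candidate against the observations:
(A) mechanism M6 — flag F1 raised +; flag F3 raised +; parameter Y elevated +; flag F2 raised +; signal on channel 4 -; signal on channel 2 +
(B) mechanism M2 — does not account for flag F1 raised, flag F3 raised, flag F2 raised, signal on channel 2
(C) process P4 — flag F1 raised +; flag F3 raised -; parameter Y elevated -; flag F2 raised -; signal on channel 4 +; signal on channel 2 +
(D) process P2 — fails on flag F1 raised, flag F3 raised, parameter Y elevated, flag F2 raised, signal on channel 2 (predicts parameter Y depressed, not parameter Y elevated)
Every candidate fails on at least one observation.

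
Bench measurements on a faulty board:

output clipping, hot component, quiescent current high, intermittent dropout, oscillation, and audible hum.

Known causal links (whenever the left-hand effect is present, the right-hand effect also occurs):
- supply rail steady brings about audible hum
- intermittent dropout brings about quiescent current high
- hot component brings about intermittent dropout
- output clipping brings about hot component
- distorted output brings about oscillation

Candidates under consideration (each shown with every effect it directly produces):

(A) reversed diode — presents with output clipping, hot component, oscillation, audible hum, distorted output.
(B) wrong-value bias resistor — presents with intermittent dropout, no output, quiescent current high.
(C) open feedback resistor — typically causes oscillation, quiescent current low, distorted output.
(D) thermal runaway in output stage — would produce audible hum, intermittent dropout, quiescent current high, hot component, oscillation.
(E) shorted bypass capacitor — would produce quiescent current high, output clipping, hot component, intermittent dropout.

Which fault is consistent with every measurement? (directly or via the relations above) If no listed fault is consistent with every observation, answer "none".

A

For each candidate, compare predicted effects to what was observed:
(A) reversed diode — output clipping +; hot component +; quiescent current high + (by hot component → intermittent dropout → quiescent current high); intermittent dropout + (by hot component → intermittent dropout); oscillation +; audible hum +
(B) wrong-value bias resistor — output clipping -; hot component -; quiescent current high +; intermittent dropout +; oscillation -; audible hum -
(C) open feedback resistor — fails on output clipping, hot component, quiescent current high, intermittent dropout, audible hum (predicts quiescent current low, not quiescent current high)
(D) thermal runaway in output stage — does not account for output clipping
(E) shorted bypass capacitor — output clipping +; hot component +; quiescent current high +; intermittent dropout +; oscillation -; audible hum -
Only (A) is consistent with every observation.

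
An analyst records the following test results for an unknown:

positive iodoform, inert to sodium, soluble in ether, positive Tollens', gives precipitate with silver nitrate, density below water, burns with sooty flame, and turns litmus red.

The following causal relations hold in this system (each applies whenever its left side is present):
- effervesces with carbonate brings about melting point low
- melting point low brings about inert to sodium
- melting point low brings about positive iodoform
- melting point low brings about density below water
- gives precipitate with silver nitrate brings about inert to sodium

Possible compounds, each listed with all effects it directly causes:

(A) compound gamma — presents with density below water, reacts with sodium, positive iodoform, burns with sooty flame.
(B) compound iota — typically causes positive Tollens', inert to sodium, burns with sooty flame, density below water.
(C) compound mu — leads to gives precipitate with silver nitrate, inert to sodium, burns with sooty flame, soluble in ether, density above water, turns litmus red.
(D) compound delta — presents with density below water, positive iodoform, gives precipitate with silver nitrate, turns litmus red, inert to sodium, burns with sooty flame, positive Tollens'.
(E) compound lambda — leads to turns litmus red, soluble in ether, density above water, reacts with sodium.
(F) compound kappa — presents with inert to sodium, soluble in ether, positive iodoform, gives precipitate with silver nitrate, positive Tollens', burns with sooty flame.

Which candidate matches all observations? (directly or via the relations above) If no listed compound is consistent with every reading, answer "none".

none

For each candidate, compare predicted effects to what was observed:
(A) compound gamma — fails on inert to sodium, soluble in ether, positive Tollens', gives precipitate with silver nitrate, turns litmus red (predicts reacts with sodium, not inert to sodium)
(B) compound iota — positive iodoform NO; inert to sodium yes; soluble in ether NO; positive Tollens' yes; gives precipitate with silver nitrate NO; density below water yes; burns with sooty flame yes; turns litmus red NO
(C) compound mu — positive iodoform NO; inert to sodium yes; soluble in ether yes; positive Tollens' NO; gives precipitate with silver nitrate yes; density below water NO; burns with sooty flame yes; turns litmus red yes
(D) compound delta — positive iodoform yes; inert to sodium yes; soluble in ether NO; positive Tollens' yes; gives precipitate with silver nitrate yes; density below water yes; burns with sooty flame yes; turns litmus red yes
(E) compound lambda — fails on positive iodoform, inert to sodium, positive Tollens', gives precipitate with silver nitrate, density below water, burns with sooty flame (predicts reacts with sodium, not inert to sodium; predicts density above water, not density below water)
(F) compound kappa — does not account for density below water, turns litmus red
No candidate is consistent with all observations.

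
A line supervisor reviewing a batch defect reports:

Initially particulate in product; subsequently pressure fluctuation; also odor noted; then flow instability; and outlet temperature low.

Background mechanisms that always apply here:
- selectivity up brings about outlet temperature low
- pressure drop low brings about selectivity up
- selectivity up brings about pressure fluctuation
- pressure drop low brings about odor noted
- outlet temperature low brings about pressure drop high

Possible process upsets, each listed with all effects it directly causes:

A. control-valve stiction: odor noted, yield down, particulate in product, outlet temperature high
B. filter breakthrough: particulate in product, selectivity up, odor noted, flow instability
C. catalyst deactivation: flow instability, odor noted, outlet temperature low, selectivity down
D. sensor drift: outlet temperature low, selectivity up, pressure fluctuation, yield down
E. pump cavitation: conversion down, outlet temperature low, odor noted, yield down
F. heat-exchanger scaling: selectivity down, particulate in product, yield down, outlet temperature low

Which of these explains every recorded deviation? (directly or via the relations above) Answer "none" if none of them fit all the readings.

B

Checking each candidate against the observations:
(A) control-valve stiction — fails on pressure fluctuation, flow instability, outlet temperature low (predicts outlet temperature high, not outlet temperature low)
(B) filter breakthrough — particulate in product match; pressure fluctuation match (via selectivity up → pressure fluctuation); odor noted match; flow instability match; outlet temperature low match (via selectivity up → outlet temperature low)
(C) catalyst deactivation — does not account for particulate in product, pressure fluctuation
(D) sensor drift — particulate in product miss; pressure fluctuation match; odor noted miss; flow instability miss; outlet temperature low match
(E) pump cavitation — particulate in product miss; pressure fluctuation miss; odor noted match; flow instability miss; outlet temperature low match
(F) heat-exchanger scaling — does not account for pressure fluctuation, odor noted, flow instability
(B) alone accounts for all the evidence.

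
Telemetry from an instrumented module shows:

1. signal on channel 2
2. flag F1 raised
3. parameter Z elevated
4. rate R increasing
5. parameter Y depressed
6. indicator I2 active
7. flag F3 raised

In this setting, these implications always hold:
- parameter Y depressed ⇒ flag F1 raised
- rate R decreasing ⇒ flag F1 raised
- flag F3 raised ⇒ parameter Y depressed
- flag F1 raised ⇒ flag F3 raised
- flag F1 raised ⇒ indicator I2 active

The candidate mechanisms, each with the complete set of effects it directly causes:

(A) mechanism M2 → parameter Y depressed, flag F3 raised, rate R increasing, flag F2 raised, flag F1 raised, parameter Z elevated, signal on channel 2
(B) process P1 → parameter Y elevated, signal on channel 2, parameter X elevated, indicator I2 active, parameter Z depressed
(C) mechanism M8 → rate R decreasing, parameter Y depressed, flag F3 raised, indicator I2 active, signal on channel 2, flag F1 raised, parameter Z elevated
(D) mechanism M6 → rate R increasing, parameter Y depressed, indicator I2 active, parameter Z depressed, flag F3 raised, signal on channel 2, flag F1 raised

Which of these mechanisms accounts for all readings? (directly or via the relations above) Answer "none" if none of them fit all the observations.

A

Per-candidate check:
(A) mechanism M2 — accounts for every observation (indicator I2 active through flag F1 raised → indicator I2 active)
(B) process P1 — signal on channel 2 match; flag F1 raised miss; parameter Z elevated miss; rate R increasing miss; parameter Y depressed miss; indicator I2 active match; flag F3 raised miss
(C) mechanism M8 — signal on channel 2 match; flag F1 raised match; parameter Z elevated match; rate R increasing miss; parameter Y depressed match; indicator I2 active match; flag F3 raised match
(D) mechanism M6 — signal on channel 2 match; flag F1 raised match; parameter Z elevated miss; rate R increasing match; parameter Y depressed match; indicator I2 active match; flag F3 raised match
(A) is the only candidate with no mismatches.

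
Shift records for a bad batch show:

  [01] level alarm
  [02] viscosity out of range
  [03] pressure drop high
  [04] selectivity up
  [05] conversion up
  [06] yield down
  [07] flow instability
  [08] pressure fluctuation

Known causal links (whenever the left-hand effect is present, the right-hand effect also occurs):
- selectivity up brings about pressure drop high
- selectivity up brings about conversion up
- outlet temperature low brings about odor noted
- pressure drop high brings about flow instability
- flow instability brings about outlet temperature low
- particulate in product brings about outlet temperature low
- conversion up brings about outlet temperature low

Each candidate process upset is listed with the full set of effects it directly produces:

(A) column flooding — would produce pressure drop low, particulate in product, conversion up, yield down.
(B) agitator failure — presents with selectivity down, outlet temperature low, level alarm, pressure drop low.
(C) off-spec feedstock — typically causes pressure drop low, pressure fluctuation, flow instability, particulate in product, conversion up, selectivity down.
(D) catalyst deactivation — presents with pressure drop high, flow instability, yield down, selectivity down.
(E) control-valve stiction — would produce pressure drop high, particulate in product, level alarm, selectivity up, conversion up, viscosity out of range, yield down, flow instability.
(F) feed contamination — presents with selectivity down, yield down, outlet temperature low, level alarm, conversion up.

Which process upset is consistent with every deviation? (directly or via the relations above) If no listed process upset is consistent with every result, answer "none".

Testing each hypothesis:
(A) column flooding — level alarm NO; viscosity out of range NO; pressure drop high NO; selectivity up NO; conversion up yes; yield down yes; flow instability NO; pressure fluctuation NO
(B) agitator failure — level alarm yes; viscosity out of range NO; pressure drop high NO; selectivity up NO; conversion up NO; yield down NO; flow instability NO; pressure fluctuation NO
(C) off-spec feedstock — fails on level alarm, viscosity out of range, pressure drop high, selectivity up, yield down (predicts pressure drop low, not pressure drop high; predicts selectivity down, not selectivity up)
(D) catalyst deactivation — fails on level alarm, viscosity out of range, selectivity up, conversion up, pressure fluctuation (predicts selectivity down, not selectivity up)
(E) control-valve stiction — does not account for pressure fluctuation
(F) feed contamination — fails on viscosity out of range, pressure drop high, selectivity up, flow instability, pressure fluctuation (predicts selectivity down, not selectivity up)
No candidate is consistent with all observations.

none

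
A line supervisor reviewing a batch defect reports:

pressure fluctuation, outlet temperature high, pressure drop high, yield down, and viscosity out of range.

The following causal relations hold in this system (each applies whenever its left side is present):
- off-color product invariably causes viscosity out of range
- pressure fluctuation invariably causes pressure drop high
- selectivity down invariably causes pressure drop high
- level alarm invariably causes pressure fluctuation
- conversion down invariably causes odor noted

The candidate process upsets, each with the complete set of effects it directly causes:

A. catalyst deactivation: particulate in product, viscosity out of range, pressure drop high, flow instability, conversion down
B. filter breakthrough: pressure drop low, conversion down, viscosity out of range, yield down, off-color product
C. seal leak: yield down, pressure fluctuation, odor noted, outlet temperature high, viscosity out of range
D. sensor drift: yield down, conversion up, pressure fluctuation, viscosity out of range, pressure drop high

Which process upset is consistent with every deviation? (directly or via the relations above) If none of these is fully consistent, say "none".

Checking each candidate against the observations:
(A) catalyst deactivation — does not account for pressure fluctuation, outlet temperature high, yield down
(B) filter breakthrough — fails on pressure fluctuation, outlet temperature high, pressure drop high (predicts pressure drop low, not pressure drop high)
(C) seal leak — accounts for every observation (pressure drop high via pressure fluctuation → pressure drop high)
(D) sensor drift — does not account for outlet temperature high
(C) is the only candidate with no mismatches.

C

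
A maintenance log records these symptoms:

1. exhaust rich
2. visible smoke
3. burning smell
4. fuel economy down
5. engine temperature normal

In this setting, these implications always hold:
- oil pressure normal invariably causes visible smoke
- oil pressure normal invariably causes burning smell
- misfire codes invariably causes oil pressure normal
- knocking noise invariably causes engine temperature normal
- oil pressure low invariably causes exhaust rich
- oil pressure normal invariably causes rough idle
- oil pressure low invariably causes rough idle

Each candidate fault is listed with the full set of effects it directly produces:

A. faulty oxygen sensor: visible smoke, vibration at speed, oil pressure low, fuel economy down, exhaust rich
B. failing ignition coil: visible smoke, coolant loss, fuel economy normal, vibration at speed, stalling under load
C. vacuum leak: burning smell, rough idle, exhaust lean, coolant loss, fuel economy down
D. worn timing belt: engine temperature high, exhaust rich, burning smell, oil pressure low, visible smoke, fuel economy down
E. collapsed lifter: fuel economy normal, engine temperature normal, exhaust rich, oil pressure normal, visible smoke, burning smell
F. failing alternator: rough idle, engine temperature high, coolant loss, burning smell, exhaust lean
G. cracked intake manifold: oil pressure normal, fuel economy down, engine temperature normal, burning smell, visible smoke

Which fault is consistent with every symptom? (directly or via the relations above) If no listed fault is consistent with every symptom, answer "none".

Per-candidate check:
(A) faulty oxygen sensor — does not account for burning smell, engine temperature normal
(B) failing ignition coil — exhaust rich NO; visible smoke yes; burning smell NO; fuel economy down NO; engine temperature normal NO
(C) vacuum leak — fails on exhaust rich, visible smoke, engine temperature normal (predicts exhaust lean, not exhaust rich)
(D) worn timing belt — fails on engine temperature normal (predicts engine temperature high, not engine temperature normal)
(E) collapsed lifter — fails on fuel economy down (predicts fuel economy normal, not fuel economy down)
(F) failing alternator — exhaust rich NO; visible smoke NO; burning smell yes; fuel economy down NO; engine temperature normal NO
(G) cracked intake manifold — does not account for exhaust rich
No candidate is consistent with all observations.

none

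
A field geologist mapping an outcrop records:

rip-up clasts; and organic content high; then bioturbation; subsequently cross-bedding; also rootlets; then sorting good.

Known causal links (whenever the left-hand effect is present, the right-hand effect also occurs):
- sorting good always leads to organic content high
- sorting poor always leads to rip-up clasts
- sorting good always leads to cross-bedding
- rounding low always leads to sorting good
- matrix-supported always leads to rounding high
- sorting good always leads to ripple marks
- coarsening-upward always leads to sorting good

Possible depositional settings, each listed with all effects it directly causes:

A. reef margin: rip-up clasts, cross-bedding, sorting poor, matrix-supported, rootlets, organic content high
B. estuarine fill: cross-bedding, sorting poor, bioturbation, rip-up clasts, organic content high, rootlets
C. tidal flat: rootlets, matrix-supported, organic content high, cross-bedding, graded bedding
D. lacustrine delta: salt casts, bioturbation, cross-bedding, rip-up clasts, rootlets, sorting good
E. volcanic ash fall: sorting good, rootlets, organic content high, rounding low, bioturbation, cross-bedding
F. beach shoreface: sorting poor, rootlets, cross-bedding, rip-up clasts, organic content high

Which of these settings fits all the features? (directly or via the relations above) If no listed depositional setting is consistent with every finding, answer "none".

D

Checking each candidate against the observations:
(A) reef margin — fails on bioturbation, sorting good (predicts sorting poor, not sorting good)
(B) estuarine fill — fails on sorting good (predicts sorting poor, not sorting good)
(C) tidal flat — rip-up clasts -; organic content high +; bioturbation -; cross-bedding +; rootlets +; sorting good -
(D) lacustrine delta — rip-up clasts +; organic content high + (through sorting good → organic content high); bioturbation +; cross-bedding +; rootlets +; sorting good +
(E) volcanic ash fall — rip-up clasts -; organic content high +; bioturbation +; cross-bedding +; rootlets +; sorting good +
(F) beach shoreface — rip-up clasts +; organic content high +; bioturbation -; cross-bedding +; rootlets +; sorting good -
(D) is the only candidate with no mismatches.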